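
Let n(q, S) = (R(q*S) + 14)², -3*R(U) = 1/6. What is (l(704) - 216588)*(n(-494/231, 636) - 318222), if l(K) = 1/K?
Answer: 1428315401645507/20736 ≈ 6.8881e+10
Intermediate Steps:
R(U) = -1/18 (R(U) = -1/(3*6) = -⅓*⅙ = -1/18)
n(q, S) = 63001/324 (n(q, S) = (-1/18 + 14)² = (251/18)² = 63001/324)
(l(704) - 216588)*(n(-494/231, 636) - 318222) = (1/704 - 216588)*(63001/324 - 318222) = (1/704 - 216588)*(-103040927/324) = -152477951/704*(-103040927/324) = 1428315401645507/20736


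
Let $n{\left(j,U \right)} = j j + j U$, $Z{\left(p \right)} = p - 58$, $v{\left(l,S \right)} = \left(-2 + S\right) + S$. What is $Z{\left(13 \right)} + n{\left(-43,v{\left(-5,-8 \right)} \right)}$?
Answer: $2578$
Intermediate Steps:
$v{\left(l,S \right)} = -2 + 2 S$
$Z{\left(p \right)} = -58 + p$
$n{\left(j,U \right)} = j^{2} + U j$
$Z{\left(13 \right)} + n{\left(-43,v{\left(-5,-8 \right)} \right)} = \left(-58 + 13\right) - 43 \left(\left(-2 + 2 \left(-8\right)\right) - 43\right) = -45 - 43 \left(\left(-2 - 16\right) - 43\right) = -45 - 43 \left(-18 - 43\right) = -45 - -2623 = -45 + 2623 = 2578$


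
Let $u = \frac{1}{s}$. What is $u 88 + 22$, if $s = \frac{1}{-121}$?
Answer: $-10626$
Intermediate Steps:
$s = - \frac{1}{121} \approx -0.0082645$
$u = -121$ ($u = \frac{1}{- \frac{1}{121}} = -121$)
$u 88 + 22 = \left(-121\right) 88 + 22 = -10648 + 22 = -10626$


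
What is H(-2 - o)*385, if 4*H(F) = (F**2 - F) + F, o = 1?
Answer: 3465/4 ≈ 866.25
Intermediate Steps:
H(F) = F**2/4 (H(F) = ((F**2 - F) + F)/4 = F**2/4)
H(-2 - o)*385 = ((-2 - 1*1)**2/4)*385 = ((-2 - 1)**2/4)*385 = ((1/4)*(-3)**2)*385 = ((1/4)*9)*385 = (9/4)*385 = 3465/4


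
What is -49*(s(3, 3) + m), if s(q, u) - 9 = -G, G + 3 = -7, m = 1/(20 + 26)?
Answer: -42875/46 ≈ -932.07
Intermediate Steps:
m = 1/46 ≈ 0.021739
G = -10 (G = -3 - 7 = -10)
s(q, u) = 19 (s(q, u) = 9 - 1*(-10) = 9 + 10 = 19)
-49*(s(3, 3) + m) = -49*(19 + 1/46) = -49*875/46 = -42875/46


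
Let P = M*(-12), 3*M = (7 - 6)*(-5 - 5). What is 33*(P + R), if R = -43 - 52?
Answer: -1815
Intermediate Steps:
M = -10/3 (M = ((7 - 6)*(-5 - 5))/3 = (1*(-10))/3 = (⅓)*(-10) = -10/3 ≈ -3.3333)
P = 40 (P = -10/3*(-12) = 40)
R = -95
33*(P + R) = 33*(40 - 95) = 33*(-55) = -1815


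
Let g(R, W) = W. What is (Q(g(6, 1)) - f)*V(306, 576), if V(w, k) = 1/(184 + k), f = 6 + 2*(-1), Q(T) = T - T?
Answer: -1/190 ≈ -0.0052632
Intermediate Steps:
Q(T) = 0
f = 4 (f = 6 - 2 = 4)
(Q(g(6, 1)) - f)*V(306, 576) = (0 - 1*4)/(184 + 576) = (0 - 4)/760 = -4*1/760 = -1/190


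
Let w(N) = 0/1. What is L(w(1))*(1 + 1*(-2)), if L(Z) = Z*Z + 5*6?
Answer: -30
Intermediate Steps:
w(N) = 0 (w(N) = 0*1 = 0)
L(Z) = 30 + Z² (L(Z) = Z² + 30 = 30 + Z²)
L(w(1))*(1 + 1*(-2)) = (30 + 0²)*(1 + 1*(-2)) = (30 + 0)*(1 - 2) = 30*(-1) = -30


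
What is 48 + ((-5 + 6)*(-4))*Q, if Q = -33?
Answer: 180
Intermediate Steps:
48 + ((-5 + 6)*(-4))*Q = 48 + ((-5 + 6)*(-4))*(-33) = 48 + (1*(-4))*(-33) = 48 - 4*(-33) = 48 + 132 = 180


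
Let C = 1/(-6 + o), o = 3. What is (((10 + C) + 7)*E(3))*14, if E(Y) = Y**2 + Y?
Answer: 2800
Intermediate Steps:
C = -1/3 (C = 1/(-6 + 3) = 1/(-3) = -1/3 ≈ -0.33333)
E(Y) = Y + Y**2
(((10 + C) + 7)*E(3))*14 = (((10 - 1/3) + 7)*(3*(1 + 3)))*14 = ((29/3 + 7)*(3*4))*14 = ((50/3)*12)*14 = 200*14 = 2800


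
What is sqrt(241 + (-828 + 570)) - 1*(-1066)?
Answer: 1066 + I*sqrt(17) ≈ 1066.0 + 4.1231*I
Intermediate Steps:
sqrt(241 + (-828 + 570)) - 1*(-1066) = sqrt(241 - 258) + 1066 = sqrt(-17) + 1066 = I*sqrt(17) + 1066 = 1066 + I*sqrt(17)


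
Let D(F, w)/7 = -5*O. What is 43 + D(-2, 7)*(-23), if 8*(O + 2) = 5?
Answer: -8511/8 ≈ -1063.9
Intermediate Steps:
O = -11/8 (O = -2 + (⅛)*5 = -2 + 5/8 = -11/8 ≈ -1.3750)
D(F, w) = 385/8 (D(F, w) = 7*(-5*(-11/8)) = 7*(55/8) = 385/8)
43 + D(-2, 7)*(-23) = 43 + (385/8)*(-23) = 43 - 8855/8 = -8511/8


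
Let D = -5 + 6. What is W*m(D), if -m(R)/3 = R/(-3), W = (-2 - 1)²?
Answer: 9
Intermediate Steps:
W = 9 (W = (-3)² = 9)
D = 1
m(R) = R (m(R) = -3*R/(-3) = -3*R*(-1)/3 = -(-1)*R = R)
W*m(D) = 9*1 = 9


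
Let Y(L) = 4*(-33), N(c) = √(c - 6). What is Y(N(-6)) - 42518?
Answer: -42650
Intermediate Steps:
N(c) = √(-6 + c)
Y(L) = -132
Y(N(-6)) - 42518 = -132 - 42518 = -42650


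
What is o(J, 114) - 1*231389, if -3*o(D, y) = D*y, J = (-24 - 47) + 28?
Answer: -229755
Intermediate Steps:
J = -43 (J = -71 + 28 = -43)
o(D, y) = -D*y/3
o(J, 114) - 1*231389 = -1/3*(-43)*114 - 1*231389 = 1634 - 231389 = -229755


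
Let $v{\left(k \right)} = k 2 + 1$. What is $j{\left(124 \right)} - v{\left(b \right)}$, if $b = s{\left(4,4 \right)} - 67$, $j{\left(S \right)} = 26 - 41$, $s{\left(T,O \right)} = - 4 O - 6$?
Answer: $162$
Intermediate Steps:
$s{\left(T,O \right)} = -6 - 4 O$
$j{\left(S \right)} = -15$
$b = -89$ ($b = \left(-6 - 16\right) - 67 = -22 - 67 = -89$)
$v{\left(k \right)} = 1 + 2 k$ ($v{\left(k \right)} = 2 k + 1 = 1 + 2 k$)
$j{\left(124 \right)} - v{\left(b \right)} = -15 - \left(1 + 2 \left(-89\right)\right) = -15 - \left(1 - 178\right) = -15 - -177 = -15 + 177 = 162$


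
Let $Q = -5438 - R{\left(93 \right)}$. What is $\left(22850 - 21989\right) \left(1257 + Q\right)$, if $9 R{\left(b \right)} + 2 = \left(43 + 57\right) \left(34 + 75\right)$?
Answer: $- \frac{13927249}{3} \approx -4.6424 \cdot 10^{6}$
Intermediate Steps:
$R{\left(b \right)} = \frac{10898}{9}$ ($R{\left(b \right)} = - \frac{2}{9} + \frac{\left(43 + 57\right) \left(34 + 75\right)}{9} = - \frac{2}{9} + \frac{100 \cdot 109}{9} = - \frac{2}{9} + \frac{1}{9} \cdot 10900 = - \frac{2}{9} + \frac{10900}{9} = \frac{10898}{9}$)
$Q = - \frac{59840}{9}$ ($Q = -5438 - \frac{10898}{9} = - \frac{59840}{9} \approx -6648.9$)
$\left(22850 - 21989\right) \left(1257 + Q\right) = \left(22850 - 21989\right) \left(1257 - \frac{59840}{9}\right) = 861 \left(- \frac{48527}{9}\right) = - \frac{13927249}{3}$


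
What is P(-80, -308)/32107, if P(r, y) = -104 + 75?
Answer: -29/32107 ≈ -0.00090323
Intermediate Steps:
P(r, y) = -29
P(-80, -308)/32107 = -29/32107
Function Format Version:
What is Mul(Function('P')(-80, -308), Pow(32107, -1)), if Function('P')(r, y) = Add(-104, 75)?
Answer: Rational(-29, 32107) ≈ -0.00090323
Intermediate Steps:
Function('P')(r, y) = -29
Mul(Function('P')(-80, -308), Pow(32107, -1)) = Mul(-29, Pow(32107, -1)) = Mul(-29, Rational(1, 32107)) = Rational(-29, 32107)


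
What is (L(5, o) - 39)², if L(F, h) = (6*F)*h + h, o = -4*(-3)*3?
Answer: 1159929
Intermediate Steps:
o = 36 (o = 12*3 = 36)
L(F, h) = h + 6*F*h (L(F, h) = 6*F*h + h = h + 6*F*h)
(L(5, o) - 39)² = (36*(1 + 6*5) - 39)² = (36*(1 + 30) - 39)² = (36*31 - 39)² = (1116 - 39)² = 1077² = 1159929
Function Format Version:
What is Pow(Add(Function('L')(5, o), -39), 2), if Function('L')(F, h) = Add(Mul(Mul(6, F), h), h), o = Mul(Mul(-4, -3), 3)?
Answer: 1159929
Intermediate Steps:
o = 36 (o = Mul(12, 3) = 36)
Function('L')(F, h) = Add(h, Mul(6, F, h)) (Function('L')(F, h) = Add(Mul(6, F, h), h) = Add(h, Mul(6, F, h)))
Pow(Add(Function('L')(5, o), -39), 2) = Pow(Add(Mul(36, Add(1, Mul(6, 5))), -39), 2) = Pow(Add(Mul(36, Add(1, 30)), -39), 2) = Pow(Add(Mul(36, 31), -39), 2) = Pow(Add(1116, -39), 2) = Pow(1077, 2) = 1159929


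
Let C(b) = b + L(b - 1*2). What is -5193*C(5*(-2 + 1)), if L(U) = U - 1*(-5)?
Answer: 36351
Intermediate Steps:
L(U) = 5 + U (L(U) = U + 5 = 5 + U)
C(b) = 3 + 2*b (C(b) = b + (5 + (b - 1*2)) = b + (5 + (b - 2)) = b + (5 + (-2 + b)) = b + (3 + b) = 3 + 2*b)
-5193*C(5*(-2 + 1)) = -5193*(3 + 2*(5*(-2 + 1))) = -5193*(3 + 2*(5*(-1))) = -5193*(3 + 2*(-5)) = -5193*(3 - 10) = -5193*(-7) = 36351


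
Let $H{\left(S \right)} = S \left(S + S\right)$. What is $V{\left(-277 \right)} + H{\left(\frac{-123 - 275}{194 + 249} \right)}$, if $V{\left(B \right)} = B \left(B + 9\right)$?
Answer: $\frac{14569057572}{196249} \approx 74238.0$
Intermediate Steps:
$H{\left(S \right)} = 2 S^{2}$ ($H{\left(S \right)} = S 2 S = 2 S^{2}$)
$V{\left(B \right)} = B \left(9 + B\right)$
$V{\left(-277 \right)} + H{\left(\frac{-123 - 275}{194 + 249} \right)} = - 277 \left(9 - 277\right) + 2 \left(\frac{-123 - 275}{194 + 249}\right)^{2} = \left(-277\right) \left(-268\right) + 2 \left(- \frac{398}{443}\right)^{2} = 74236 + 2 \left(\left(-398\right) \frac{1}{443}\right)^{2} = 74236 + 2 \left(- \frac{398}{443}\right)^{2} = 74236 + 2 \cdot \frac{158404}{196249} = 74236 + \frac{316808}{196249} = \frac{14569057572}{196249}$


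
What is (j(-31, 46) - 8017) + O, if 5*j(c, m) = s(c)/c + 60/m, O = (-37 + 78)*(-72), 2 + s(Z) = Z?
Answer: -39102796/3565 ≈ -10969.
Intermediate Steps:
s(Z) = -2 + Z
O = -2952 (O = 41*(-72) = -2952)
j(c, m) = 12/m + (-2 + c)/(5*c) (j(c, m) = ((-2 + c)/c + 60/m)/5 = (60/m + (-2 + c)/c)/5 = 12/m + (-2 + c)/(5*c))
(j(-31, 46) - 8017) + O = ((1/5 + 12/46 - 2/5/(-31)) - 8017) - 2952 = ((1/5 + 12*(1/46) - 2/5*(-1/31)) - 8017) - 2952 = ((1/5 + 6/23 + 2/155) - 8017) - 2952 = (1689/3565 - 8017) - 2952 = -28578916/3565 - 2952 = -39102796/3565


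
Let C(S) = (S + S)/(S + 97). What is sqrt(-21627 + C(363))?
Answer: I*sqrt(1143984810)/230 ≈ 147.06*I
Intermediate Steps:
C(S) = 2*S/(97 + S) (C(S) = (2*S)/(97 + S) = 2*S/(97 + S))
sqrt(-21627 + C(363)) = sqrt(-21627 + 2*363/(97 + 363)) = sqrt(-21627 + 2*363/460) = sqrt(-21627 + 2*363*(1/460)) = sqrt(-21627 + 363/230) = sqrt(-4973847/230) = I*sqrt(1143984810)/230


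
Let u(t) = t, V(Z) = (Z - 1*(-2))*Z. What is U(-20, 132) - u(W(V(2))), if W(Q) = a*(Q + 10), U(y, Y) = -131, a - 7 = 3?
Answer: -311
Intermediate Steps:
a = 10 (a = 7 + 3 = 10)
V(Z) = Z*(2 + Z) (V(Z) = (Z + 2)*Z = (2 + Z)*Z = Z*(2 + Z))
W(Q) = 100 + 10*Q (W(Q) = 10*(Q + 10) = 10*(10 + Q) = 100 + 10*Q)
U(-20, 132) - u(W(V(2))) = -131 - (100 + 10*(2*(2 + 2))) = -131 - (100 + 10*(2*4)) = -131 - (100 + 10*8) = -131 - (100 + 80) = -131 - 1*180 = -131 - 180 = -311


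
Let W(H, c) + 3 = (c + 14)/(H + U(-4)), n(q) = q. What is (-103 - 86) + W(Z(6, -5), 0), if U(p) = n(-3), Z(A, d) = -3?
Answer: -583/3 ≈ -194.33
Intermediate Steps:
U(p) = -3
W(H, c) = -3 + (14 + c)/(-3 + H) (W(H, c) = -3 + (c + 14)/(H - 3) = -3 + (14 + c)/(-3 + H))
(-103 - 86) + W(Z(6, -5), 0) = (-103 - 86) + (23 + 0 - 3*(-3))/(-3 - 3) = -189 + (23 + 0 + 9)/(-6) = -189 - ⅙*32 = -189 - 16/3 = -583/3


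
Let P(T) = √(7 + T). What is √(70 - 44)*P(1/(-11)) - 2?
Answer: -2 + 2*√5434/11 ≈ 11.403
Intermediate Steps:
√(70 - 44)*P(1/(-11)) - 2 = √(70 - 44)*√(7 + 1/(-11)) - 2 = √26*√(7 - 1/11) - 2 = √26*√(76/11) - 2 = √26*(2*√209/11) - 2 = 2*√5434/11 - 2 = -2 + 2*√5434/11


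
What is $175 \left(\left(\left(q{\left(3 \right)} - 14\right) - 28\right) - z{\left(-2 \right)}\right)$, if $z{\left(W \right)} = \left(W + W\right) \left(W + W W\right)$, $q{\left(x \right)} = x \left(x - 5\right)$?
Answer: $-7000$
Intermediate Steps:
$q{\left(x \right)} = x \left(-5 + x\right)$
$z{\left(W \right)} = 2 W \left(W + W^{2}\right)$
$175 \left(\left(\left(q{\left(3 \right)} - 14\right) - 28\right) - z{\left(-2 \right)}\right) = 175 \left(\left(\left(3 \left(-5 + 3\right) - 14\right) - 28\right) - 2 \left(-2\right)^{2} \left(1 - 2\right)\right) = 175 \left(\left(\left(3 \left(-2\right) - 14\right) - 28\right) - 2 \cdot 4 \left(-1\right)\right) = 175 \left(\left(\left(-6 - 14\right) - 28\right) - -8\right) = 175 \left(\left(-20 - 28\right) + 8\right) = 175 \left(-48 + 8\right) = 175 \left(-40\right) = -7000$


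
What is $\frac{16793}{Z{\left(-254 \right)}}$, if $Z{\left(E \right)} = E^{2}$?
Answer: $\frac{16793}{64516} \approx 0.26029$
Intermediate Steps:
$\frac{16793}{Z{\left(-254 \right)}} = \frac{16793}{\left(-254\right)^{2}} = \frac{16793}{64516}$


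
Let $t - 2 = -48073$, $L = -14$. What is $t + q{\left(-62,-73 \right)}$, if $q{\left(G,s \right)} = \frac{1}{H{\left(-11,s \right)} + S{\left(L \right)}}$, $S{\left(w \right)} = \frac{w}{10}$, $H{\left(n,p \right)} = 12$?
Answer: $- \frac{2547758}{53} \approx -48071.0$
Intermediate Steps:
$S{\left(w \right)} = \frac{w}{10}$ ($S{\left(w \right)} = w \frac{1}{10} = \frac{w}{10}$)
$t = -48071$ ($t = 2 - 48073 = -48071$)
$q{\left(G,s \right)} = \frac{5}{53}$ ($q{\left(G,s \right)} = \frac{1}{12 + \frac{1}{10} \left(-14\right)} = \frac{1}{12 - \frac{7}{5}} = \frac{1}{\frac{53}{5}} = \frac{5}{53}$)
$t + q{\left(-62,-73 \right)} = -48071 + \frac{5}{53} = - \frac{2547758}{53}$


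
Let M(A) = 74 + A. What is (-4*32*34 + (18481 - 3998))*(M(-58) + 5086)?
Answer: 51688362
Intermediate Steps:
(-4*32*34 + (18481 - 3998))*(M(-58) + 5086) = (-4*32*34 + (18481 - 3998))*((74 - 58) + 5086) = (-128*34 + 14483)*(16 + 5086) = (-4352 + 14483)*5102 = 10131*5102 = 51688362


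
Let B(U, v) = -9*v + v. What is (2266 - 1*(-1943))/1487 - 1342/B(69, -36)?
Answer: -391681/214128 ≈ -1.8292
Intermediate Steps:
B(U, v) = -8*v
(2266 - 1*(-1943))/1487 - 1342/B(69, -36) = (2266 - 1*(-1943))/1487 - 1342/((-8*(-36))) = (2266 + 1943)*(1/1487) - 1342/288 = 4209*(1/1487) - 1342*1/288 = 4209/1487 - 671/144 = -391681/214128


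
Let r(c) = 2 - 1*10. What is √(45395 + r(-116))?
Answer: 123*√3 ≈ 213.04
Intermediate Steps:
r(c) = -8 (r(c) = 2 - 10 = -8)
√(45395 + r(-116)) = √(45395 - 8) = √45387 = 123*√3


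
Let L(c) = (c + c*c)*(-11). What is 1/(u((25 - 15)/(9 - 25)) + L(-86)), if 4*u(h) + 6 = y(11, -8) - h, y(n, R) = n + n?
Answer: -32/2572987 ≈ -1.2437e-5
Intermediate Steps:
y(n, R) = 2*n
L(c) = -11*c - 11*c² (L(c) = (c + c²)*(-11) = -11*c - 11*c²)
u(h) = 4 - h/4 (u(h) = -3/2 + (2*11 - h)/4 = -3/2 + (22 - h)/4 = -3/2 + (11/2 - h/4) = 4 - h/4)
1/(u((25 - 15)/(9 - 25)) + L(-86)) = 1/((4 - (25 - 15)/(4*(9 - 25))) - 11*(-86)*(1 - 86)) = 1/((4 - 5/(2*(-16))) - 11*(-86)*(-85)) = 1/((4 - 5*(-1)/(2*16)) - 80410) = 1/((4 - ¼*(-5/8)) - 80410) = 1/((4 + 5/32) - 80410) = 1/(133/32 - 80410) = 1/(-2572987/32) = -32/2572987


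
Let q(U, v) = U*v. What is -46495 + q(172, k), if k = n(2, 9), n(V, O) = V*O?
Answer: -43399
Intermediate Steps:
n(V, O) = O*V
k = 18 (k = 9*2 = 18)
-46495 + q(172, k) = -46495 + 172*18 = -46495 + 3096 = -43399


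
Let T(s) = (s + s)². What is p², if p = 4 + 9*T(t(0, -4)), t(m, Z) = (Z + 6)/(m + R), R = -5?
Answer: 59536/625 ≈ 95.258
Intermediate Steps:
t(m, Z) = (6 + Z)/(-5 + m) (t(m, Z) = (Z + 6)/(m - 5) = (6 + Z)/(-5 + m))
T(s) = 4*s² (T(s) = (2*s)² = 4*s²)
p = 244/25 (p = 4 + 9*(4*((6 - 4)/(-5 + 0))²) = 4 + 9*(4*(2/(-5))²) = 4 + 9*(4*(-⅕*2)²) = 4 + 9*(4*(-⅖)²) = 4 + 9*(4*(4/25)) = 4 + 9*(16/25) = 4 + 144/25 = 244/25 ≈ 9.7600)
p² = (244/25)² = 59536/625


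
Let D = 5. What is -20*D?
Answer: -100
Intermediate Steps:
-20*D = -20*5 = -100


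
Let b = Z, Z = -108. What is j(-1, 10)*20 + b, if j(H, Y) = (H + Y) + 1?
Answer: 92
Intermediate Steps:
j(H, Y) = 1 + H + Y
b = -108
j(-1, 10)*20 + b = (1 - 1 + 10)*20 - 108 = 10*20 - 108 = 200 - 108 = 92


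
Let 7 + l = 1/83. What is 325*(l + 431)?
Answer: 11437725/83 ≈ 1.3780e+5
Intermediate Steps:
l = -580/83 (l = -7 + 1/83 = -580/83 ≈ -6.9880)
325*(l + 431) = 325*(-580/83 + 431) = 325*(35193/83) = 11437725/83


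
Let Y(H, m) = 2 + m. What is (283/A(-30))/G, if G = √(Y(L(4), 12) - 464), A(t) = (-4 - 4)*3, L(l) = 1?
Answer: 283*I*√2/720 ≈ 0.55586*I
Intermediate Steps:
A(t) = -24 (A(t) = -8*3 = -24)
G = 15*I*√2 (G = √((2 + 12) - 464) = √(14 - 464) = √(-450) = 15*I*√2 ≈ 21.213*I)
(283/A(-30))/G = (283/(-24))/((15*I*√2)) = (283*(-1/24))*(-I*√2/30) = -(-283)*I*√2/720 = 283*I*√2/720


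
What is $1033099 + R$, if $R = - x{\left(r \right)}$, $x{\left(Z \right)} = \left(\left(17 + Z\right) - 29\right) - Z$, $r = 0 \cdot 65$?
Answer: $1033111$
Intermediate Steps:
$r = 0$
$x{\left(Z \right)} = -12$ ($x{\left(Z \right)} = \left(-12 + Z\right) - Z = -12$)
$R = 12$ ($R = \left(-1\right) \left(-12\right) = 12$)
$1033099 + R = 1033099 + 12 = 1033111$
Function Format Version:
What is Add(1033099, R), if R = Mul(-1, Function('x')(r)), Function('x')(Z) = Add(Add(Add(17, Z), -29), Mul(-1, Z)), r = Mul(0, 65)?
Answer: 1033111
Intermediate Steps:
r = 0
Function('x')(Z) = -12 (Function('x')(Z) = Add(Add(-12, Z), Mul(-1, Z)) = -12)
R = 12 (R = Mul(-1, -12) = 12)
Add(1033099, R) = Add(1033099, 12) = 1033111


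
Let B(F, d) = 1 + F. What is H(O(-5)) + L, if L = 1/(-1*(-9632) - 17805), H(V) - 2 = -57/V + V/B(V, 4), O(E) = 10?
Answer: -228111/81730 ≈ -2.7910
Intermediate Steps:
H(V) = 2 - 57/V + V/(1 + V) (H(V) = 2 + (-57/V + V/(1 + V)) = 2 - 57/V + V/(1 + V))
L = -1/8173 (L = 1/(9632 - 17805) = 1/(-8173) = -1/8173 ≈ -0.00012235)
H(O(-5)) + L = (-57 - 55*10 + 3*10²)/(10*(1 + 10)) - 1/8173 = (⅒)*(-57 - 550 + 3*100)/11 - 1/8173 = (⅒)*(1/11)*(-57 - 550 + 300) - 1/8173 = (⅒)*(1/11)*(-307) - 1/8173 = -307/110 - 1/8173 = -228111/81730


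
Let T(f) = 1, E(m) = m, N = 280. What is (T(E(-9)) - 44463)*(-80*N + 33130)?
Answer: -477077260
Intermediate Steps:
(T(E(-9)) - 44463)*(-80*N + 33130) = (1 - 44463)*(-80*280 + 33130) = -44462*(-22400 + 33130) = -44462*10730 = -477077260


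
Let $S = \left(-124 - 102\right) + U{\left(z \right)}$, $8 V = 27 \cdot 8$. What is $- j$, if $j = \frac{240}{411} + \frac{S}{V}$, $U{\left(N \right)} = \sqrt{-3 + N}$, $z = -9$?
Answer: $\frac{28802}{3699} - \frac{2 i \sqrt{3}}{27} \approx 7.7864 - 0.1283 i$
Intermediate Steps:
$V = 27$ ($V = \frac{27 \cdot 8}{8} = \frac{1}{8} \cdot 216 = 27$)
$S = -226 + 2 i \sqrt{3}$ ($S = \left(-124 - 102\right) + \sqrt{-3 - 9} = -226 + \sqrt{-12} = -226 + 2 i \sqrt{3} \approx -226.0 + 3.4641 i$)
$j = - \frac{28802}{3699} + \frac{2 i \sqrt{3}}{27}$ ($j = \frac{240}{411} + \frac{-226 + 2 i \sqrt{3}}{27} = 240 \cdot \frac{1}{411} + \left(-226 + 2 i \sqrt{3}\right) \frac{1}{27} = \frac{80}{137} - \left(\frac{226}{27} - \frac{2 i \sqrt{3}}{27}\right) = - \frac{28802}{3699} + \frac{2 i \sqrt{3}}{27} \approx -7.7864 + 0.1283 i$)
$- j = - (- \frac{28802}{3699} + \frac{2 i \sqrt{3}}{27}) = \frac{28802}{3699} - \frac{2 i \sqrt{3}}{27}$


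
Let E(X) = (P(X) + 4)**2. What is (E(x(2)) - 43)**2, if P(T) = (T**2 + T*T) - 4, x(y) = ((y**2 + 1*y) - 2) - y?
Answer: 441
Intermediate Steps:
x(y) = -2 + y**2 (x(y) = ((y**2 + y) - 2) - y = ((y + y**2) - 2) - y = (-2 + y + y**2) - y = -2 + y**2)
P(T) = -4 + 2*T**2 (P(T) = (T**2 + T**2) - 4 = 2*T**2 - 4 = -4 + 2*T**2)
E(X) = 4*X**4 (E(X) = ((-4 + 2*X**2) + 4)**2 = (2*X**2)**2 = 4*X**4)
(E(x(2)) - 43)**2 = (4*(-2 + 2**2)**4 - 43)**2 = (4*(-2 + 4)**4 - 43)**2 = (4*2**4 - 43)**2 = (4*16 - 43)**2 = (64 - 43)**2 = 21**2 = 441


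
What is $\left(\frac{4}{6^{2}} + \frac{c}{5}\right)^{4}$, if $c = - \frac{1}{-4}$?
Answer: $\frac{707281}{1049760000} \approx 0.00067376$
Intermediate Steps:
$c = \frac{1}{4}$ ($c = \left(-1\right) \left(- \frac{1}{4}\right) = \frac{1}{4} \approx 0.25$)
$\left(\frac{4}{6^{2}} + \frac{c}{5}\right)^{4} = \left(\frac{4}{6^{2}} + \frac{1}{4 \cdot 5}\right)^{4} = \left(\frac{4}{36} + \frac{1}{4} \cdot \frac{1}{5}\right)^{4} = \left(4 \cdot \frac{1}{36} + \frac{1}{20}\right)^{4} = \left(\frac{1}{9} + \frac{1}{20}\right)^{4} = \left(\frac{29}{180}\right)^{4} = \frac{707281}{1049760000}$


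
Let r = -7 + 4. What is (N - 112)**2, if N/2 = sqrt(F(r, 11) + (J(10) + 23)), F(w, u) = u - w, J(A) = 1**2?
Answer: 12696 - 448*sqrt(38) ≈ 9934.3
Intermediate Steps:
r = -3
J(A) = 1
N = 2*sqrt(38) (N = 2*sqrt((11 - 1*(-3)) + (1 + 23)) = 2*sqrt((11 + 3) + 24) = 2*sqrt(14 + 24) = 2*sqrt(38) ≈ 12.329)
(N - 112)**2 = (2*sqrt(38) - 112)**2 = (-112 + 2*sqrt(38))**2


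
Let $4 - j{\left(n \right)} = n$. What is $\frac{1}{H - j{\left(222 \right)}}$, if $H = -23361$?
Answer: $- \frac{1}{23143} \approx -4.321 \cdot 10^{-5}$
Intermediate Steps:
$j{\left(n \right)} = 4 - n$
$\frac{1}{H - j{\left(222 \right)}} = \frac{1}{-23361 - \left(4 - 222\right)} = \frac{1}{-23361 - -218} = \frac{1}{-23361 + 218} = \frac{1}{-23143} = - \frac{1}{23143}$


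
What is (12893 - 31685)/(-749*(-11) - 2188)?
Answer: -6264/2017 ≈ -3.1056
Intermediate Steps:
(12893 - 31685)/(-749*(-11) - 2188) = -18792/(8239 - 2188) = -18792/6051 = -18792*1/6051 = -6264/2017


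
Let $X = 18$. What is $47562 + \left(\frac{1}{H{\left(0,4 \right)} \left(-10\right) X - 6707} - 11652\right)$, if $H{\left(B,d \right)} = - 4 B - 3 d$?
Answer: $\frac{163282769}{4547} \approx 35910.0$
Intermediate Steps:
$47562 + \left(\frac{1}{H{\left(0,4 \right)} \left(-10\right) X - 6707} - 11652\right) = 47562 + \left(\frac{1}{\left(\left(-4\right) 0 - 12\right) \left(-10\right) 18 - 6707} - 11652\right) = 47562 - \left(11652 - \frac{1}{\left(0 - 12\right) \left(-10\right) 18 - 6707}\right) = 47562 - \left(11652 - \frac{1}{\left(-12\right) \left(-10\right) 18 - 6707}\right) = 47562 - \left(11652 - \frac{1}{120 \cdot 18 - 6707}\right) = 47562 - \left(11652 - \frac{1}{2160 - 6707}\right) = 47562 - \left(11652 - \frac{1}{-4547}\right) = 47562 - \frac{52981645}{4547} = \frac{163282769}{4547}$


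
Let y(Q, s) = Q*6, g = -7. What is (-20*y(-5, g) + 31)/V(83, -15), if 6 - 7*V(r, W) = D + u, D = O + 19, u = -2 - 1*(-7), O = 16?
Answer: -4417/34 ≈ -129.91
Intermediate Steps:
y(Q, s) = 6*Q
u = 5 (u = -2 + 7 = 5)
D = 35 (D = 16 + 19 = 35)
V(r, W) = -34/7 (V(r, W) = 6/7 - (35 + 5)/7 = 6/7 - ⅐*40 = 6/7 - 40/7 = -34/7)
(-20*y(-5, g) + 31)/V(83, -15) = (-120*(-5) + 31)/(-34/7) = (-20*(-30) + 31)*(-7/34) = (600 + 31)*(-7/34) = 631*(-7/34) = -4417/34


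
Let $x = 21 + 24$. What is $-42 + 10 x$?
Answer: $408$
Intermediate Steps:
$x = 45$
$-42 + 10 x = -42 + 10 \cdot 45 = -42 + 450 = 408$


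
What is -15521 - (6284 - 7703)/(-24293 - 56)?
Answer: -377922248/24349 ≈ -15521.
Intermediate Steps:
-15521 - (6284 - 7703)/(-24293 - 56) = -15521 - (-1419)/(-24349) = -15521 - (-1419)*(-1)/24349 = -15521 - 1*1419/24349 = -15521 - 1419/24349 = -377922248/24349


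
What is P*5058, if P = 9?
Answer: 45522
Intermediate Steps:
P*5058 = 9*5058 = 45522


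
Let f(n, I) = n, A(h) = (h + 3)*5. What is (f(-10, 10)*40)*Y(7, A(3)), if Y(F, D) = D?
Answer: -12000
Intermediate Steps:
A(h) = 15 + 5*h (A(h) = (3 + h)*5 = 15 + 5*h)
(f(-10, 10)*40)*Y(7, A(3)) = (-10*40)*(15 + 5*3) = -400*(15 + 15) = -400*30 = -12000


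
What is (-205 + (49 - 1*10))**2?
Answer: 27556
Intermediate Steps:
(-205 + (49 - 1*10))**2 = (-205 + (49 - 10))**2 = (-205 + 39)**2 = (-166)**2 = 27556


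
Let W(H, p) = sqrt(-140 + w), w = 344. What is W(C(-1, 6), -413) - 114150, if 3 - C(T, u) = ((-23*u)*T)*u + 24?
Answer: -114150 + 2*sqrt(51) ≈ -1.1414e+5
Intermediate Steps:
C(T, u) = -21 + 23*T*u**2 (C(T, u) = 3 - (((-23*u)*T)*u + 24) = 3 - ((-23*T*u)*u + 24) = 3 - (-23*T*u**2 + 24) = 3 - (24 - 23*T*u**2) = 3 + (-24 + 23*T*u**2) = -21 + 23*T*u**2)
W(H, p) = 2*sqrt(51) (W(H, p) = sqrt(-140 + 344) = sqrt(204) = 2*sqrt(51))
W(C(-1, 6), -413) - 114150 = 2*sqrt(51) - 114150 = -114150 + 2*sqrt(51)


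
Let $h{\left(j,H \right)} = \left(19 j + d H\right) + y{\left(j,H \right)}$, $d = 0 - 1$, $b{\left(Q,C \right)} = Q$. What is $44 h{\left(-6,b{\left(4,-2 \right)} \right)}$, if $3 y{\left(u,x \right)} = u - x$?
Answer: $- \frac{16016}{3} \approx -5338.7$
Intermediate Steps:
$y{\left(u,x \right)} = - \frac{x}{3} + \frac{u}{3}$ ($y{\left(u,x \right)} = \frac{u - x}{3} = - \frac{x}{3} + \frac{u}{3}$)
$d = -1$ ($d = 0 - 1 = -1$)
$h{\left(j,H \right)} = - \frac{4 H}{3} + \frac{58 j}{3}$ ($h{\left(j,H \right)} = \left(19 j - H\right) - \left(- \frac{j}{3} + \frac{H}{3}\right) = \left(- H + 19 j\right) - \left(- \frac{j}{3} + \frac{H}{3}\right) = - \frac{4 H}{3} + \frac{58 j}{3}$)
$44 h{\left(-6,b{\left(4,-2 \right)} \right)} = 44 \left(\left(- \frac{4}{3}\right) 4 + \frac{58}{3} \left(-6\right)\right) = 44 \left(- \frac{16}{3} - 116\right) = 44 \left(- \frac{364}{3}\right) = - \frac{16016}{3}$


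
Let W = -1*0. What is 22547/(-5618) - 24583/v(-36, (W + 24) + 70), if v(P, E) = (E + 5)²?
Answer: -359090441/55062018 ≈ -6.5216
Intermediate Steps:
W = 0
v(P, E) = (5 + E)²
22547/(-5618) - 24583/v(-36, (W + 24) + 70) = 22547/(-5618) - 24583/(5 + ((0 + 24) + 70))² = 22547*(-1/5618) - 24583/(5 + (24 + 70))² = -22547/5618 - 24583/(5 + 94)² = -22547/5618 - 24583/(99²) = -22547/5618 - 24583/9801 = -359090441/55062018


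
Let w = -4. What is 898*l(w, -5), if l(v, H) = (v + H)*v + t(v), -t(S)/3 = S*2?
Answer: 53880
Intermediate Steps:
t(S) = -6*S (t(S) = -3*S*2 = -6*S)
l(v, H) = -6*v + v*(H + v) (l(v, H) = (v + H)*v - 6*v = (H + v)*v - 6*v = v*(H + v) - 6*v = -6*v + v*(H + v))
898*l(w, -5) = 898*(-4*(-6 - 5 - 4)) = 898*(-4*(-15)) = 898*60 = 53880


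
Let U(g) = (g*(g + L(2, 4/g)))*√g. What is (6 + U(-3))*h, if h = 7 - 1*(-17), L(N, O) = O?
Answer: 144 + 312*I*√3 ≈ 144.0 + 540.4*I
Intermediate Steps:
U(g) = g^(3/2)*(g + 4/g) (U(g) = (g*(g + 4/g))*√g = g^(3/2)*(g + 4/g))
h = 24 (h = 7 + 17 = 24)
(6 + U(-3))*h = (6 + √(-3)*(4 + (-3)²))*24 = (6 + (I*√3)*(4 + 9))*24 = (6 + (I*√3)*13)*24 = (6 + 13*I*√3)*24 = 144 + 312*I*√3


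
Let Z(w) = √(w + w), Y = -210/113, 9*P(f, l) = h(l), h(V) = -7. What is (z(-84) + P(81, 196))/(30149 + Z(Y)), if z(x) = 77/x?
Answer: -29688151/528236892684 + 61*I*√11865/1848829124394 ≈ -5.6202e-5 + 3.5939e-9*I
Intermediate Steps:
P(f, l) = -7/9 (P(f, l) = (⅑)*(-7) = -7/9)
Y = -210/113 (Y = -210*1/113 = -210/113 ≈ -1.8584)
Z(w) = √2*√w (Z(w) = √(2*w) = √2*√w)
(z(-84) + P(81, 196))/(30149 + Z(Y)) = (77/(-84) - 7/9)/(30149 + √2*√(-210/113)) = (77*(-1/84) - 7/9)/(30149 + √2*(I*√23730/113)) = (-11/12 - 7/9)/(30149 + 2*I*√11865/113) = -61/(36*(30149 + 2*I*√11865/113))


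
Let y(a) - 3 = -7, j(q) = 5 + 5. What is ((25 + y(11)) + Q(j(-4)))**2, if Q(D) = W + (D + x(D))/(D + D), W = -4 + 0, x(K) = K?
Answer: 324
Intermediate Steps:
j(q) = 10
y(a) = -4 (y(a) = 3 - 7 = -4)
W = -4
Q(D) = -3 (Q(D) = -4 + (D + D)/(D + D) = -4 + (2*D)/((2*D)) = -4 + (2*D)*(1/(2*D)) = -4 + 1 = -3)
((25 + y(11)) + Q(j(-4)))**2 = ((25 - 4) - 3)**2 = (21 - 3)**2 = 18**2 = 324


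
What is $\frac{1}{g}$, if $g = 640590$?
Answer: $\frac{1}{640590} \approx 1.5611 \cdot 10^{-6}$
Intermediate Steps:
$\frac{1}{g} = \frac{1}{640590}$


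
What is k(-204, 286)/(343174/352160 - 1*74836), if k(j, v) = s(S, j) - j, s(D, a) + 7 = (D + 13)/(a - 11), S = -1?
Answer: -1491151088/566608905599 ≈ -0.0026317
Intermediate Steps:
s(D, a) = -7 + (13 + D)/(-11 + a) (s(D, a) = -7 + (D + 13)/(a - 11) = -7 + (13 + D)/(-11 + a))
k(j, v) = -j + (89 - 7*j)/(-11 + j) (k(j, v) = (90 - 1 - 7*j)/(-11 + j) - j = (89 - 7*j)/(-11 + j) - j = -j + (89 - 7*j)/(-11 + j))
k(-204, 286)/(343174/352160 - 1*74836) = ((89 - 1*(-204)² + 4*(-204))/(-11 - 204))/(343174/352160 - 1*74836) = ((89 - 1*41616 - 816)/(-215))/(343174*(1/352160) - 74836) = (-(89 - 41616 - 816)/215)/(171587/176080 - 74836) = (-1/215*(-42343))/(-13176951293/176080) = (42343/215)*(-176080/13176951293) = -1491151088/566608905599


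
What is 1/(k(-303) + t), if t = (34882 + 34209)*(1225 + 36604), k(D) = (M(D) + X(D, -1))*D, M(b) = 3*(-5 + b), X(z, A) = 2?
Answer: 1/2613922805 ≈ 3.8257e-10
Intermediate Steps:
M(b) = -15 + 3*b
k(D) = D*(-13 + 3*D) (k(D) = ((-15 + 3*D) + 2)*D = (-13 + 3*D)*D = D*(-13 + 3*D))
t = 2613643439 (t = 69091*37829 = 2613643439)
1/(k(-303) + t) = 1/(-303*(-13 + 3*(-303)) + 2613643439) = 1/(-303*(-13 - 909) + 2613643439) = 1/(-303*(-922) + 2613643439) = 1/(279366 + 2613643439) = 1/2613922805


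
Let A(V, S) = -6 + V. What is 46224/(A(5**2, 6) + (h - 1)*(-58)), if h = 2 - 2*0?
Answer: -15408/13 ≈ -1185.2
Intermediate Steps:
h = 2 (h = 2 + 0 = 2)
46224/(A(5**2, 6) + (h - 1)*(-58)) = 46224/((-6 + 5**2) + (2 - 1)*(-58)) = 46224/((-6 + 25) + 1*(-58)) = 46224/(19 - 58) = 46224/(-39) = 46224*(-1/39) = -15408/13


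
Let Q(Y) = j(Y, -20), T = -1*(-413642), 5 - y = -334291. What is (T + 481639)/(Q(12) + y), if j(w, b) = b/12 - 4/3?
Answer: 298427/111431 ≈ 2.6781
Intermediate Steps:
y = 334296 (y = 5 - 1*(-334291) = 5 + 334291 = 334296)
T = 413642
j(w, b) = -4/3 + b/12 (j(w, b) = b*(1/12) - 4*⅓ = b/12 - 4/3 = -4/3 + b/12)
Q(Y) = -3 (Q(Y) = -4/3 + (1/12)*(-20) = -4/3 - 5/3 = -3)
(T + 481639)/(Q(12) + y) = (413642 + 481639)/(-3 + 334296) = 895281/334293 = 895281*(1/334293) = 298427/111431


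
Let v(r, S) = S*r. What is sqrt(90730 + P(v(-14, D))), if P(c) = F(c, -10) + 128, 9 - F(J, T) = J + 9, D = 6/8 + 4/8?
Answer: sqrt(363502)/2 ≈ 301.46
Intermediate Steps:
D = 5/4 (D = 6*(1/8) + 4*(1/8) = 3/4 + 1/2 = 5/4 ≈ 1.2500)
F(J, T) = -J (F(J, T) = 9 - (J + 9) = 9 - (9 + J) = 9 + (-9 - J) = -J)
P(c) = 128 - c (P(c) = -c + 128 = 128 - c)
sqrt(90730 + P(v(-14, D))) = sqrt(90730 + (128 - 5*(-14)/4)) = sqrt(90730 + (128 - 1*(-35/2))) = sqrt(90730 + (128 + 35/2)) = sqrt(90730 + 291/2) = sqrt(181751/2) = sqrt(363502)/2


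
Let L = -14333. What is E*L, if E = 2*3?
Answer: -85998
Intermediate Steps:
E = 6
E*L = 6*(-14333) = -85998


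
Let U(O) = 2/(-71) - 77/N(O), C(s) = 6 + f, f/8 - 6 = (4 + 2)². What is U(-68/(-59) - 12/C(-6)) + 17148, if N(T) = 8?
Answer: 9734581/568 ≈ 17138.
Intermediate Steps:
f = 336 (f = 48 + 8*(4 + 2)² = 48 + 8*6² = 48 + 8*36 = 48 + 288 = 336)
C(s) = 342 (C(s) = 6 + 336 = 342)
U(O) = -5483/568 (U(O) = 2/(-71) - 77/8 = 2*(-1/71) - 77*⅛ = -2/71 - 77/8 = -5483/568)
U(-68/(-59) - 12/C(-6)) + 17148 = -5483/568 + 17148 = 9734581/568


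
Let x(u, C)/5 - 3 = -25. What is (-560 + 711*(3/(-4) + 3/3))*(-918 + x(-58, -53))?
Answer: 392953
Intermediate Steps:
x(u, C) = -110 (x(u, C) = 15 + 5*(-25) = 15 - 125 = -110)
(-560 + 711*(3/(-4) + 3/3))*(-918 + x(-58, -53)) = (-560 + 711*(3/(-4) + 3/3))*(-918 - 110) = (-560 + 711*(3*(-¼) + 3*(⅓)))*(-1028) = (-560 + 711*(-¾ + 1))*(-1028) = (-560 + 711*(¼))*(-1028) = (-560 + 711/4)*(-1028) = -1529/4*(-1028) = 392953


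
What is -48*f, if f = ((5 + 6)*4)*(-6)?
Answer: 12672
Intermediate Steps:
f = -264 (f = (11*4)*(-6) = 44*(-6) = -264)
-48*f = -48*(-264) = 12672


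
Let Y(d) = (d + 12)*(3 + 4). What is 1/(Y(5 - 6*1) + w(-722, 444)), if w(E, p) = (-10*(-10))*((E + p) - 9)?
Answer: -1/28623 ≈ -3.4937e-5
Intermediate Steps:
Y(d) = 84 + 7*d (Y(d) = (12 + d)*7 = 84 + 7*d)
w(E, p) = -900 + 100*E + 100*p (w(E, p) = 100*(-9 + E + p) = -900 + 100*E + 100*p)
1/(Y(5 - 6*1) + w(-722, 444)) = 1/((84 + 7*(5 - 6*1)) + (-900 + 100*(-722) + 100*444)) = 1/((84 + 7*(5 - 6)) + (-900 - 72200 + 44400)) = 1/((84 + 7*(-1)) - 28700) = 1/((84 - 7) - 28700) = 1/(77 - 28700) = 1/(-28623) = -1/28623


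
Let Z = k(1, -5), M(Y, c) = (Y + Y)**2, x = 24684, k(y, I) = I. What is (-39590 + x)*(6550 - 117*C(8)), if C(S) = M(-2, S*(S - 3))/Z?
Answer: -516075532/5 ≈ -1.0322e+8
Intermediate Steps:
M(Y, c) = 4*Y**2 (M(Y, c) = (2*Y)**2 = 4*Y**2)
Z = -5
C(S) = -16/5 (C(S) = (4*(-2)**2)/(-5) = (4*4)*(-1/5) = 16*(-1/5) = -16/5)
(-39590 + x)*(6550 - 117*C(8)) = (-39590 + 24684)*(6550 - 117*(-16/5)) = -14906*(6550 + 1872/5) = -14906*34622/5 = -516075532/5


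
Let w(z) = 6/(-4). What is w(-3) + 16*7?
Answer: 221/2 ≈ 110.50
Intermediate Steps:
w(z) = -3/2 (w(z) = 6*(-1/4) = -3/2)
w(-3) + 16*7 = -3/2 + 16*7 = -3/2 + 112 = 221/2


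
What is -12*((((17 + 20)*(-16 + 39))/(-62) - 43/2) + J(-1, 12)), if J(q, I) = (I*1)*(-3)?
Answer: 26496/31 ≈ 854.71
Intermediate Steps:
J(q, I) = -3*I (J(q, I) = I*(-3) = -3*I)
-12*((((17 + 20)*(-16 + 39))/(-62) - 43/2) + J(-1, 12)) = -12*((((17 + 20)*(-16 + 39))/(-62) - 43/2) - 3*12) = -12*(((37*23)*(-1/62) - 43*½) - 36) = -12*((851*(-1/62) - 43/2) - 36) = -12*((-851/62 - 43/2) - 36) = -12*(-1092/31 - 36) = -12*(-2208/31) = 26496/31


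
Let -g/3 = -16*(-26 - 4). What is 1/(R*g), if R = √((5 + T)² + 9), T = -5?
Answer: -1/4320 ≈ -0.00023148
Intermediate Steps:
R = 3 (R = √((5 - 5)² + 9) = √(0² + 9) = √(0 + 9) = √9 = 3)
g = -1440 (g = -(-48)*(-26 - 4) = -(-48)*(-30) = -3*480 = -1440)
1/(R*g) = 1/(3*(-1440)) = 1/(-4320) = -1/4320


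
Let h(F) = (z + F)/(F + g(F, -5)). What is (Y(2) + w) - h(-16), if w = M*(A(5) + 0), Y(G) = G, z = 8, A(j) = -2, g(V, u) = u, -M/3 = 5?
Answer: 664/21 ≈ 31.619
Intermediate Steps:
M = -15 (M = -3*5 = -15)
h(F) = (8 + F)/(-5 + F) (h(F) = (8 + F)/(F - 5) = (8 + F)/(-5 + F))
w = 30 (w = -15*(-2 + 0) = -15*(-2) = 30)
(Y(2) + w) - h(-16) = (2 + 30) - (8 - 16)/(-5 - 16) = 32 - (-8)/(-21) = 32 - (-1)*(-8)/21 = 32 - 1*8/21 = 32 - 8/21 = 664/21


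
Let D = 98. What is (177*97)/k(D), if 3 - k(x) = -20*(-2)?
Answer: -17169/37 ≈ -464.03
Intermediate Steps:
k(x) = -37 (k(x) = 3 - (-20)*(-2) = 3 - 1*40 = 3 - 40 = -37)
(177*97)/k(D) = (177*97)/(-37) = 17169*(-1/37) = -17169/37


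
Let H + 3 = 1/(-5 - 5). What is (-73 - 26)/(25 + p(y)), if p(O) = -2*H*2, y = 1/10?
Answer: -45/17 ≈ -2.6471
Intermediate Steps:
H = -31/10 (H = -3 + 1/(-5 - 5) = -3 + 1/(-10) = -3 - ⅒ = -31/10 ≈ -3.1000)
y = ⅒ ≈ 0.10000
p(O) = 62/5 (p(O) = -2*(-31/10)*2 = (31/5)*2 = 62/5)
(-73 - 26)/(25 + p(y)) = (-73 - 26)/(25 + 62/5) = -99/187/5 = -99*5/187 = -45/17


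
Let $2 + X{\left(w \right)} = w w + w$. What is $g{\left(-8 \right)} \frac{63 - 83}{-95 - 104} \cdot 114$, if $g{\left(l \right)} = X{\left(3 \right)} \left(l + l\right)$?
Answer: $- \frac{364800}{199} \approx -1833.2$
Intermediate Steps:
$X{\left(w \right)} = -2 + w + w^{2}$ ($X{\left(w \right)} = -2 + \left(w w + w\right) = -2 + \left(w^{2} + w\right) = -2 + \left(w + w^{2}\right) = -2 + w + w^{2}$)
$g{\left(l \right)} = 20 l$ ($g{\left(l \right)} = \left(-2 + 3 + 3^{2}\right) \left(l + l\right) = \left(-2 + 3 + 9\right) 2 l = 10 \cdot 2 l = 20 l$)
$g{\left(-8 \right)} \frac{63 - 83}{-95 - 104} \cdot 114 = 20 \left(-8\right) \frac{63 - 83}{-95 - 104} \cdot 114 = - 160 \left(- \frac{20}{-199}\right) 114 = - 160 \left(\left(-20\right) \left(- \frac{1}{199}\right)\right) 114 = \left(-160\right) \frac{20}{199} \cdot 114 = \left(- \frac{3200}{199}\right) 114 = - \frac{364800}{199}$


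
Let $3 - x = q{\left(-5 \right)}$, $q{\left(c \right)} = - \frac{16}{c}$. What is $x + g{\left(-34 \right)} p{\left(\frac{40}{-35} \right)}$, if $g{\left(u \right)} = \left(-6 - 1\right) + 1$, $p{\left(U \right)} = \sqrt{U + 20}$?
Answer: $- \frac{1}{5} - \frac{12 \sqrt{231}}{7} \approx -26.255$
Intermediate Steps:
$p{\left(U \right)} = \sqrt{20 + U}$
$x = - \frac{1}{5}$ ($x = 3 - - \frac{16}{-5} = 3 - \left(-16\right) \left(- \frac{1}{5}\right) = 3 - \frac{16}{5} = - \frac{1}{5} \approx -0.2$)
$g{\left(u \right)} = -6$ ($g{\left(u \right)} = -7 + 1 = -6$)
$x + g{\left(-34 \right)} p{\left(\frac{40}{-35} \right)} = - \frac{1}{5} - 6 \sqrt{20 + \frac{40}{-35}} = - \frac{1}{5} - 6 \sqrt{20 + 40 \left(- \frac{1}{35}\right)} = - \frac{1}{5} - 6 \sqrt{20 - \frac{8}{7}} = - \frac{1}{5} - 6 \sqrt{\frac{132}{7}} = - \frac{1}{5} - 6 \frac{2 \sqrt{231}}{7} = - \frac{1}{5} - \frac{12 \sqrt{231}}{7}$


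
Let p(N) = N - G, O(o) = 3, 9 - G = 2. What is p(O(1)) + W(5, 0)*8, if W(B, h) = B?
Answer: 36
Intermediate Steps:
G = 7 (G = 9 - 1*2 = 9 - 2 = 7)
p(N) = -7 + N (p(N) = N - 1*7 = N - 7 = -7 + N)
p(O(1)) + W(5, 0)*8 = (-7 + 3) + 5*8 = -4 + 40 = 36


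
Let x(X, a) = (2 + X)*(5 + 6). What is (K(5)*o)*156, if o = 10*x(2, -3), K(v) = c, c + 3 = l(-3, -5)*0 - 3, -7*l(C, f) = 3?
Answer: -411840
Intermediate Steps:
x(X, a) = 22 + 11*X (x(X, a) = (2 + X)*11 = 22 + 11*X)
l(C, f) = -3/7 (l(C, f) = -⅐*3 = -3/7)
c = -6 (c = -3 + (-3/7*0 - 3) = -3 + (0 - 3) = -3 - 3 = -6)
K(v) = -6
o = 440 (o = 10*(22 + 11*2) = 10*(22 + 22) = 10*44 = 440)
(K(5)*o)*156 = -6*440*156 = -2640*156 = -411840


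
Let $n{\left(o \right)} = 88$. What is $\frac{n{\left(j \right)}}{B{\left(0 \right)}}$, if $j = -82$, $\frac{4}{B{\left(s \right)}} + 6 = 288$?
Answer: $6204$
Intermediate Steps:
$B{\left(s \right)} = \frac{2}{141}$ ($B{\left(s \right)} = \frac{4}{-6 + 288} = \frac{4}{282} = 4 \cdot \frac{1}{282} = \frac{2}{141}$)
$\frac{n{\left(j \right)}}{B{\left(0 \right)}} = \frac{88}{\frac{2}{141}} = 88 \cdot \frac{141}{2} = 6204$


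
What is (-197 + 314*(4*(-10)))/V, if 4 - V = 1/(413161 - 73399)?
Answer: -4334343834/1359047 ≈ -3189.3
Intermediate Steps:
V = 1359047/339762 (V = 4 - 1/(413161 - 73399) = 4 - 1/339762 = 1359047/339762 ≈ 4.0000)
(-197 + 314*(4*(-10)))/V = (-197 + 314*(4*(-10)))/(1359047/339762) = (-197 + 314*(-40))*(339762/1359047) = (-197 - 12560)*(339762/1359047) = -12757*339762/1359047 = -4334343834/1359047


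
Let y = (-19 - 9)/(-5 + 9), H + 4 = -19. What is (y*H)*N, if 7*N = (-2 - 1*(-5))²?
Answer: 207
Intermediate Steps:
H = -23 (H = -4 - 19 = -23)
y = -7 (y = -28/4 = -28*¼ = -7)
N = 9/7 (N = (-2 - 1*(-5))²/7 = (-2 + 5)²/7 = (⅐)*3² = (⅐)*9 = 9/7 ≈ 1.2857)
(y*H)*N = -7*(-23)*(9/7) = 161*(9/7) = 207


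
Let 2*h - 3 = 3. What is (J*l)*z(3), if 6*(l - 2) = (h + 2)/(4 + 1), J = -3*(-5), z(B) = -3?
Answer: -195/2 ≈ -97.500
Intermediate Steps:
J = 15
h = 3 (h = 3/2 + (½)*3 = 3/2 + 3/2 = 3)
l = 13/6 (l = 2 + ((3 + 2)/(4 + 1))/6 = 2 + (5/5)/6 = 2 + (5*(⅕))/6 = 2 + (⅙)*1 = 2 + ⅙ = 13/6 ≈ 2.1667)
(J*l)*z(3) = (15*(13/6))*(-3) = (65/2)*(-3) = -195/2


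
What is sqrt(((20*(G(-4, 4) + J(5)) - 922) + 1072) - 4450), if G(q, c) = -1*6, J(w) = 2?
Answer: 2*I*sqrt(1095) ≈ 66.182*I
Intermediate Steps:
G(q, c) = -6
sqrt(((20*(G(-4, 4) + J(5)) - 922) + 1072) - 4450) = sqrt(((20*(-6 + 2) - 922) + 1072) - 4450) = sqrt(((20*(-4) - 922) + 1072) - 4450) = sqrt(((-80 - 922) + 1072) - 4450) = sqrt((-1002 + 1072) - 4450) = sqrt(70 - 4450) = sqrt(-4380) = 2*I*sqrt(1095)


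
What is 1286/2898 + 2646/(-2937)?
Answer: -648521/1418571 ≈ -0.45716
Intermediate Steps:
1286/2898 + 2646/(-2937) = 1286*(1/2898) + 2646*(-1/2937) = 643/1449 - 882/979 = -648521/1418571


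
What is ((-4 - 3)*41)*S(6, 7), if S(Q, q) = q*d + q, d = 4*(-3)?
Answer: 22099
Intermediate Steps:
d = -12
S(Q, q) = -11*q (S(Q, q) = q*(-12) + q = -12*q + q = -11*q)
((-4 - 3)*41)*S(6, 7) = ((-4 - 3)*41)*(-11*7) = -7*41*(-77) = -287*(-77) = 22099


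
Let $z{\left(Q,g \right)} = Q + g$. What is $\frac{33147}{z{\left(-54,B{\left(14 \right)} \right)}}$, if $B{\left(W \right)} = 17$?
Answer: $- \frac{33147}{37} \approx -895.87$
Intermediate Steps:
$\frac{33147}{z{\left(-54,B{\left(14 \right)} \right)}} = \frac{33147}{-54 + 17} = \frac{33147}{-37} = 33147 \left(- \frac{1}{37}\right) = - \frac{33147}{37}$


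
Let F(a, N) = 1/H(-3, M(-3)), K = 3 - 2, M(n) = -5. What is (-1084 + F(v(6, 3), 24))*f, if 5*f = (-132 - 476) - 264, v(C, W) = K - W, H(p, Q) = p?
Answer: 2836616/15 ≈ 1.8911e+5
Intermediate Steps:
K = 1
v(C, W) = 1 - W
F(a, N) = -1/3 (F(a, N) = 1/(-3) = -1/3)
f = -872/5 (f = ((-132 - 476) - 264)/5 = (-608 - 264)/5 = (1/5)*(-872) = -872/5 ≈ -174.40)
(-1084 + F(v(6, 3), 24))*f = (-1084 - 1/3)*(-872/5) = -3253/3*(-872/5) = 2836616/15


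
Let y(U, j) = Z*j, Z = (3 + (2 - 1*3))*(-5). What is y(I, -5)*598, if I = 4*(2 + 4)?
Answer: 29900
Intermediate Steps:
I = 24 (I = 4*6 = 24)
Z = -10 (Z = (3 + (2 - 3))*(-5) = (3 - 1)*(-5) = 2*(-5) = -10)
y(U, j) = -10*j
y(I, -5)*598 = -10*(-5)*598 = 50*598 = 29900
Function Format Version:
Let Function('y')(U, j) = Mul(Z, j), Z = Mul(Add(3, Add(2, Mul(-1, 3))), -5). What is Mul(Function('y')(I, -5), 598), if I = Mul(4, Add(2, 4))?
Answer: 29900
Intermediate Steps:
I = 24 (I = Mul(4, 6) = 24)
Z = -10 (Z = Mul(Add(3, Add(2, -3)), -5) = Mul(Add(3, -1), -5) = Mul(2, -5) = -10)
Function('y')(U, j) = Mul(-10, j)
Mul(Function('y')(I, -5), 598) = Mul(Mul(-10, -5), 598) = Mul(50, 598) = 29900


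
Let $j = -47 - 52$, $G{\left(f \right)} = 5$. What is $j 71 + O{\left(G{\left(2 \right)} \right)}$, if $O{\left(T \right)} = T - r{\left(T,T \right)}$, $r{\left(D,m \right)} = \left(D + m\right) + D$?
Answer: $-7039$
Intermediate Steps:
$r{\left(D,m \right)} = m + 2 D$
$O{\left(T \right)} = - 2 T$ ($O{\left(T \right)} = T - \left(T + 2 T\right) = T - 3 T = - 2 T$)
$j = -99$
$j 71 + O{\left(G{\left(2 \right)} \right)} = \left(-99\right) 71 - 10 = -7029 - 10 = -7039$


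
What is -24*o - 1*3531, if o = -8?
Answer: -3339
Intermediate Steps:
-24*o - 1*3531 = -24*(-8) - 1*3531 = 192 - 3531 = -3339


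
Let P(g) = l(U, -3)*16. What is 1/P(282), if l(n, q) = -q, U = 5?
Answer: 1/48 ≈ 0.020833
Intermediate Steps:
P(g) = 48 (P(g) = -1*(-3)*16 = 3*16 = 48)
1/P(282) = 1/48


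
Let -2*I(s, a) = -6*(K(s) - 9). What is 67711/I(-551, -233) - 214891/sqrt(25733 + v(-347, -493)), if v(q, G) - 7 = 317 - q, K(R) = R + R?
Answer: -67711/3333 - 214891*sqrt(6601)/13202 ≈ -1342.8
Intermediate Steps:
K(R) = 2*R
v(q, G) = 324 - q (v(q, G) = 7 + (317 - q) = 324 - q)
I(s, a) = -27 + 6*s (I(s, a) = -(-3)*(2*s - 9) = -(-3)*(-9 + 2*s) = -(54 - 12*s)/2 = -27 + 6*s)
67711/I(-551, -233) - 214891/sqrt(25733 + v(-347, -493)) = 67711/(-27 + 6*(-551)) - 214891/sqrt(25733 + (324 - 1*(-347))) = 67711/(-27 - 3306) - 214891/sqrt(25733 + (324 + 347)) = 67711/(-3333) - 214891/sqrt(25733 + 671) = 67711*(-1/3333) - 214891*sqrt(6601)/13202 = -67711/3333 - 214891*sqrt(6601)/13202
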